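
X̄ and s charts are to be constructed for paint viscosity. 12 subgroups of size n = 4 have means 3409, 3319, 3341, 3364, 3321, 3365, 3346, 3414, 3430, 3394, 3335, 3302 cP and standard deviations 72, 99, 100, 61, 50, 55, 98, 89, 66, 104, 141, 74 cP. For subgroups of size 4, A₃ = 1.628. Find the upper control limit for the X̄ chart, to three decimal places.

3498.554

X̄̄ = (3409 + 3319 + 3341 + 3364 + 3321 + 3365 + 3346 + 3414 + 3430 + 3394 + 3335 + 3302) / 12 = 3361.6667
s̄ = (72 + 99 + 100 + 61 + 50 + 55 + 98 + 89 + 66 + 104 + 141 + 74) / 12 = 84.0833
UCL = X̄̄ + A₃·s̄ = 3361.6667 + 1.628 × 84.0833 = 3498.5543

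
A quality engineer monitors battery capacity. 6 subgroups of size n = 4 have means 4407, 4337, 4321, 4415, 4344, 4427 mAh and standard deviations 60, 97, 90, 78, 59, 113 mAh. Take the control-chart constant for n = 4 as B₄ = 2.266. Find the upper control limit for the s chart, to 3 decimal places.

s̄ = (60 + 97 + 90 + 78 + 59 + 113) / 6 = 82.8333
UCL_s = B₄·s̄ = 2.266 × 82.8333 = 187.7003

187.700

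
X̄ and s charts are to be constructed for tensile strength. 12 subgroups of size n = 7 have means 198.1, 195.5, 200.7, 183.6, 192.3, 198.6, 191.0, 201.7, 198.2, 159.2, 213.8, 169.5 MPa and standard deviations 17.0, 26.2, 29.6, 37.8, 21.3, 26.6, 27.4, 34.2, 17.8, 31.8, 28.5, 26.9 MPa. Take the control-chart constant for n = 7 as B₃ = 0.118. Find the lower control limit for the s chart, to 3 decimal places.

3.197

s̄ = (17.0 + 26.2 + 29.6 + 37.8 + 21.3 + 26.6 + 27.4 + 34.2 + 17.8 + 31.8 + 28.5 + 26.9) / 12 = 27.0917
LCL_s = B₃·s̄ = 0.118 × 27.0917 = 3.1968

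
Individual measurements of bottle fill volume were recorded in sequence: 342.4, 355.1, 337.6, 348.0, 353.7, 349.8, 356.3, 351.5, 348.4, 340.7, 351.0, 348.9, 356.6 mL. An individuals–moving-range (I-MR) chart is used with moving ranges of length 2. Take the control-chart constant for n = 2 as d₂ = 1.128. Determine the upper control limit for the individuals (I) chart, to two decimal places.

369.71

X̄ = (342.4 + 355.1 + 337.6 + 348.0 + 353.7 + 349.8 + 356.3 + 351.5 + 348.4 + 340.7 + 351.0 + 348.9 + 356.6) / 13 = 349.2308
Moving ranges: 12.7, 17.5, 10.4, 5.7, 3.9, 6.5, 4.8, 3.1, 7.7, 10.3, 2.1, 7.7; M̄R̄ = 92.4000 / 12 = 7.7000
UCL = X̄ + 3·M̄R̄/d₂ = 349.2308 + 3 × 7.7000 / 1.128 = 369.7095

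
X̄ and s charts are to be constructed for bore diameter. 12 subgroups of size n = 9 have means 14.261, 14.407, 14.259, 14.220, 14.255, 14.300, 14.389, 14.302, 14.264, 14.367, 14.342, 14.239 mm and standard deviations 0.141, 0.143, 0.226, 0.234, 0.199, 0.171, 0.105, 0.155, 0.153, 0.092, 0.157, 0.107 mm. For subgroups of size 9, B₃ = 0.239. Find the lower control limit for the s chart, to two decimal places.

0.04

s̄ = (0.141 + 0.143 + 0.226 + 0.234 + 0.199 + 0.171 + 0.105 + 0.155 + 0.153 + 0.092 + 0.157 + 0.107) / 12 = 0.1569
LCL_s = B₃·s̄ = 0.239 × 0.1569 = 0.0375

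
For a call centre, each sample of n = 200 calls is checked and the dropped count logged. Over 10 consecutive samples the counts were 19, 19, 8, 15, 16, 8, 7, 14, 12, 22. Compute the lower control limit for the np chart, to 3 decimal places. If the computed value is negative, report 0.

p̄ = Σdᵢ / (k·n) = 140 / (10 × 200) = 0.07000
LCL = np̄ − 3·√(np̄(1−p̄)) = 14.0000 − 3 × 3.6083 = 3.1750

3.175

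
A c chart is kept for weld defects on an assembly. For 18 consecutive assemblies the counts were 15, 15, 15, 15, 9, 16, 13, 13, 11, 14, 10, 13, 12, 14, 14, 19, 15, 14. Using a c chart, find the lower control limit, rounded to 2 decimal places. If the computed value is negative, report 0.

2.61

c̄ = (15 + 15 + 15 + 15 + 9 + 16 + 13 + 13 + 11 + 14 + 10 + 13 + 12 + 14 + 14 + 19 + 15 + 14) / 18 = 247 / 18 = 13.7222
LCL = c̄ − 3√c̄ = 13.7222 − 3 × 3.7044 = 2.6092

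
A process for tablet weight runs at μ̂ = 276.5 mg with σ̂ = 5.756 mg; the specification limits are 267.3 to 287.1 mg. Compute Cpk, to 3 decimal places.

0.533

Cpu = (USL − μ̂) / (3σ̂) = (287.1 − 276.5) / (3 × 5.756) = 0.6139; Cpl = (μ̂ − LSL) / (3σ̂) = (276.5 − 267.3) / (3 × 5.756) = 0.5328; Cpk = min(Cpu, Cpl) = 0.5328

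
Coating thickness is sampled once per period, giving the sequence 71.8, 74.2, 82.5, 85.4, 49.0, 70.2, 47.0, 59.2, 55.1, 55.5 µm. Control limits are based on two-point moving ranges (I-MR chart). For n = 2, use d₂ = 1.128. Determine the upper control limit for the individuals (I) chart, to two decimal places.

X̄ = (71.8 + 74.2 + 82.5 + 85.4 + 49.0 + 70.2 + 47.0 + 59.2 + 55.1 + 55.5) / 10 = 64.9900
Moving ranges: 2.4, 8.3, 2.9, 36.4, 21.2, 23.2, 12.2, 4.1, 0.4; M̄R̄ = 111.1000 / 9 = 12.3444
UCL = X̄ + 3·M̄R̄/d₂ = 64.9900 + 3 × 12.3444 / 1.128 = 97.8210

97.82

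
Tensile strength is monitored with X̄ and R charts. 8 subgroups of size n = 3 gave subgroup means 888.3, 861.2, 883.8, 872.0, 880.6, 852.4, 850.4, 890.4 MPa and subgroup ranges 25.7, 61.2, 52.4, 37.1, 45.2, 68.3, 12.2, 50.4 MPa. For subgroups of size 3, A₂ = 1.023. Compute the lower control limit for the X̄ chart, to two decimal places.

X̄̄ = (888.3 + 861.2 + 883.8 + 872.0 + 880.6 + 852.4 + 850.4 + 890.4) / 8 = 6979.1000 / 8 = 872.3875
R̄ = (25.7 + 61.2 + 52.4 + 37.1 + 45.2 + 68.3 + 12.2 + 50.4) / 8 = 352.5000 / 8 = 44.0625
LCL = X̄̄ − A₂·R̄ = 872.3875 − 1.023 × 44.0625 = 827.3116

827.31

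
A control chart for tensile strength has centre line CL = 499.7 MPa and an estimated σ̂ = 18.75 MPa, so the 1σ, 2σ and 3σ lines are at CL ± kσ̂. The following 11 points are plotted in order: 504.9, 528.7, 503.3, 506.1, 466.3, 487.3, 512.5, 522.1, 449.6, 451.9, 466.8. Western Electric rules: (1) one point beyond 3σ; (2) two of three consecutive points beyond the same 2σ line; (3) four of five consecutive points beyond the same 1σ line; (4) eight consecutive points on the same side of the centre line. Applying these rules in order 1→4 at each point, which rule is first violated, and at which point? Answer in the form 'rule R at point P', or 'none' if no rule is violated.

rule 2 at point 10

Zone of each point (C = within 1σ̂, B = 1σ̂–2σ̂, A = 2σ̂–3σ̂, * = beyond 3σ̂; sign = side of CL): 1:+C, 2:+B, 3:+C, 4:+C, 5:-B, 6:-C, 7:+C, 8:+B, 9:-A, 10:-A, 11:-B
Rule 2 (two of three consecutive points beyond the same 2σ limit) is satisfied at point 10.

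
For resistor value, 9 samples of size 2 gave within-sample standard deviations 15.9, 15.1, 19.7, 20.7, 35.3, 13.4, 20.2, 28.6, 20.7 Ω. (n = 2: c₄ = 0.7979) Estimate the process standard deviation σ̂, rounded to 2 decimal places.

26.40

s̄ = (15.9 + 15.1 + 19.7 + 20.7 + 35.3 + 13.4 + 20.2 + 28.6 + 20.7) / 9 = 21.0667
σ̂ = s̄ / c₄ = 21.0667 / 0.7979 = 26.4026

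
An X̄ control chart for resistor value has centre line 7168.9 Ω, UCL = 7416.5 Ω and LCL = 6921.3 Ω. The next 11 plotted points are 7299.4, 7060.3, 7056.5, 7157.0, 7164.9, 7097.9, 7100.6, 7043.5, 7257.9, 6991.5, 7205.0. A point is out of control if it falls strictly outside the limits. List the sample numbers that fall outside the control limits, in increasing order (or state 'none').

none

All 11 points lie within [6921.3, 7416.5].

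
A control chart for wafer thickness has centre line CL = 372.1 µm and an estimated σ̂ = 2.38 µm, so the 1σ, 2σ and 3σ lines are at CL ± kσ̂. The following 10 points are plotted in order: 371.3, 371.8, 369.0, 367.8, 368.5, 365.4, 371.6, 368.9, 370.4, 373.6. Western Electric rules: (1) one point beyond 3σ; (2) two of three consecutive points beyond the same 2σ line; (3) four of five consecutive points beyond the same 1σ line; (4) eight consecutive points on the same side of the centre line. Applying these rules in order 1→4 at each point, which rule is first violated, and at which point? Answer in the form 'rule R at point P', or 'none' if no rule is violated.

Zone of each point (C = within 1σ̂, B = 1σ̂–2σ̂, A = 2σ̂–3σ̂, * = beyond 3σ̂; sign = side of CL): 1:-C, 2:-C, 3:-B, 4:-B, 5:-B, 6:-A, 7:-C, 8:-B, 9:-C, 10:+C
Rule 3 (four of five consecutive points beyond the same 1σ limit) is satisfied at point 6.

rule 3 at point 6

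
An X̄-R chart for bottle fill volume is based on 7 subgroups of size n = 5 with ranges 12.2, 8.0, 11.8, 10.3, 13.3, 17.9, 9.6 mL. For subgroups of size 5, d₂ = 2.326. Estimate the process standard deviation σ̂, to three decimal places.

R̄ = (12.2 + 8.0 + 11.8 + 10.3 + 13.3 + 17.9 + 9.6) / 7 = 11.8714
σ̂ = R̄ / d₂ = 11.8714 / 2.326 = 5.1038

5.104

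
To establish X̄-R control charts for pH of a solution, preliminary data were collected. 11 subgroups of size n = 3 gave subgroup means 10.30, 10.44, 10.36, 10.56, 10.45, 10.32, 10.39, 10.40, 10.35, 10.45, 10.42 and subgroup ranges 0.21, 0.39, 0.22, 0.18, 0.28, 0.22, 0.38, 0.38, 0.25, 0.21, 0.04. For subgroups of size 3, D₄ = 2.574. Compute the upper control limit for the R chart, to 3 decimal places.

0.646

R̄ = (0.21 + 0.39 + 0.22 + 0.18 + 0.28 + 0.22 + 0.38 + 0.38 + 0.25 + 0.21 + 0.04) / 11 = 2.7600 / 11 = 0.2509
UCL_R = D₄·R̄ = 2.574 × 0.2509 = 0.6458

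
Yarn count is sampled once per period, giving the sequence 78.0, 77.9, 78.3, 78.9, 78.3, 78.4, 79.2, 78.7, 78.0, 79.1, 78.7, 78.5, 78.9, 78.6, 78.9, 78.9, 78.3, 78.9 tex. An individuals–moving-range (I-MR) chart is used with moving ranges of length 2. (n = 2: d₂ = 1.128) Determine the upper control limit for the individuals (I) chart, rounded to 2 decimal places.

X̄ = (78.0 + 77.9 + 78.3 + 78.9 + 78.3 + 78.4 + 79.2 + 78.7 + 78.0 + 79.1 + 78.7 + 78.5 + 78.9 + 78.6 + 78.9 + 78.9 + 78.3 + 78.9) / 18 = 78.5833
Moving ranges: 0.1, 0.4, 0.6, 0.6, 0.1, 0.8, 0.5, 0.7, 1.1, 0.4, 0.2, 0.4, 0.3, 0.3, 0.0, 0.6, 0.6; M̄R̄ = 7.7000 / 17 = 0.4529
UCL = X̄ + 3·M̄R̄/d₂ = 78.5833 + 3 × 0.4529 / 1.128 = 79.7880

79.79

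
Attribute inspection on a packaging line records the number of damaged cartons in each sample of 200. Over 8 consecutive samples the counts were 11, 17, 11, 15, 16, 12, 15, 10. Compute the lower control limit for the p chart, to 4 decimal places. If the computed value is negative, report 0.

p̄ = Σdᵢ / (k·n) = 107 / (8 × 200) = 0.06688
LCL = p̄ − 3·√(p̄(1−p̄)/n) = 0.06688 − 3 × 0.01766 = 0.01388

0.0139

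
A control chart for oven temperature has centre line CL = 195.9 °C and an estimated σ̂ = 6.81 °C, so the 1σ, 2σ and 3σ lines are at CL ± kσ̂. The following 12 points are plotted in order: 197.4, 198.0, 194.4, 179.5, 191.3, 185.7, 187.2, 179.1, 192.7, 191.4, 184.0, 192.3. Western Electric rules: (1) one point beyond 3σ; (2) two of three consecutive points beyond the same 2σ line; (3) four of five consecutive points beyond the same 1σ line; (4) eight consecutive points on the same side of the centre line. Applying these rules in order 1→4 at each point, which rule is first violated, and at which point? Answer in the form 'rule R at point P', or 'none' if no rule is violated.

Zone of each point (C = within 1σ̂, B = 1σ̂–2σ̂, A = 2σ̂–3σ̂, * = beyond 3σ̂; sign = side of CL): 1:+C, 2:+C, 3:-C, 4:-A, 5:-C, 6:-B, 7:-B, 8:-A, 9:-C, 10:-C, 11:-B, 12:-C
Rule 3 (four of five consecutive points beyond the same 1σ limit) is satisfied at point 8.

rule 3 at point 8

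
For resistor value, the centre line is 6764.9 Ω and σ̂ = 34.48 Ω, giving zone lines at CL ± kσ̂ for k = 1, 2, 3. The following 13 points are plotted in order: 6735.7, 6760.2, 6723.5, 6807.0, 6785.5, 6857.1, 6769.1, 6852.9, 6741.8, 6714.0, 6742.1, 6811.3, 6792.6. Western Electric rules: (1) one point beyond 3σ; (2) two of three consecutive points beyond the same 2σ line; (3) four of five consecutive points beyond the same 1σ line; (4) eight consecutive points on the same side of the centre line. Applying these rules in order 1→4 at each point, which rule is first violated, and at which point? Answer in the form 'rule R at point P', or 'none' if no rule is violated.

rule 2 at point 8

Zone of each point (C = within 1σ̂, B = 1σ̂–2σ̂, A = 2σ̂–3σ̂, * = beyond 3σ̂; sign = side of CL): 1:-C, 2:-C, 3:-B, 4:+B, 5:+C, 6:+A, 7:+C, 8:+A, 9:-C, 10:-B, 11:-C, 12:+B, 13:+C
Rule 2 (two of three consecutive points beyond the same 2σ limit) is satisfied at point 8.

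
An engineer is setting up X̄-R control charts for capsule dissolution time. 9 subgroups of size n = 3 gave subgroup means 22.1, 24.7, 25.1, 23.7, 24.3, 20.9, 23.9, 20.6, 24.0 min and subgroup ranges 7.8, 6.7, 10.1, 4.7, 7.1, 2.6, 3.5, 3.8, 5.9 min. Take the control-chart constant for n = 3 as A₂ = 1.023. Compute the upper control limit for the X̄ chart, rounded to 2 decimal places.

29.19

X̄̄ = (22.1 + 24.7 + 25.1 + 23.7 + 24.3 + 20.9 + 23.9 + 20.6 + 24.0) / 9 = 209.3000 / 9 = 23.2556
R̄ = (7.8 + 6.7 + 10.1 + 4.7 + 7.1 + 2.6 + 3.5 + 3.8 + 5.9) / 9 = 52.2000 / 9 = 5.8000
UCL = X̄̄ + A₂·R̄ = 23.2556 + 1.023 × 5.8000 = 29.1890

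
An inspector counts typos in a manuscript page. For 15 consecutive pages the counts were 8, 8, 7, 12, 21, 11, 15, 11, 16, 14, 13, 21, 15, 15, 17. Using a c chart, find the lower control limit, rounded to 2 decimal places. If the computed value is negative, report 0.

c̄ = (8 + 8 + 7 + 12 + 21 + 11 + 15 + 11 + 16 + 14 + 13 + 21 + 15 + 15 + 17) / 15 = 204 / 15 = 13.6000
LCL = c̄ − 3√c̄ = 13.6000 − 3 × 3.6878 = 2.5365

2.54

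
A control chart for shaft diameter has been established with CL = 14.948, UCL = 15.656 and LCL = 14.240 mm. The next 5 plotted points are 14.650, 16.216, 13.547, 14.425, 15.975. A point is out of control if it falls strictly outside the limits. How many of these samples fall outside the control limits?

Compare each point to [14.240, 15.656]: sample 2 = 16.216 > UCL; sample 3 = 13.547 < LCL; sample 5 = 15.975 > UCL.

3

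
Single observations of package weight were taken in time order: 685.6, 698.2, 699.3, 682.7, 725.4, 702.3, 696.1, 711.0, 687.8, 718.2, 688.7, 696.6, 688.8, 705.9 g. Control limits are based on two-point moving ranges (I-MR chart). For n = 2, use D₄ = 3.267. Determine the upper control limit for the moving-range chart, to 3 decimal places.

58.580

Moving ranges: 12.6, 1.1, 16.6, 42.7, 23.1, 6.2, 14.9, 23.2, 30.4, 29.5, 7.9, 7.8, 17.1; M̄R̄ = 233.1000 / 13 = 17.9308
UCL_MR = D₄·M̄R̄ = 3.267 × 17.9308 = 58.5798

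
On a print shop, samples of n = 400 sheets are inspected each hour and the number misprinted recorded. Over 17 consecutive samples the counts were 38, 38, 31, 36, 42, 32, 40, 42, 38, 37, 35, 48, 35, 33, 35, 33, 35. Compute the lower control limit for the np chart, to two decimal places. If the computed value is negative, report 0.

19.57

p̄ = Σdᵢ / (k·n) = 628 / (17 × 400) = 0.09235
LCL = np̄ − 3·√(np̄(1−p̄)) = 36.9412 − 3 × 5.7905 = 19.5698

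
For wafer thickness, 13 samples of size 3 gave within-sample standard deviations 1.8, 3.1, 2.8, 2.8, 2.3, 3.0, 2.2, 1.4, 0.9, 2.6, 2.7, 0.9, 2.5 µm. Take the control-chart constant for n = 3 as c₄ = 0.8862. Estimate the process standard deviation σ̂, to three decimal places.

2.517

s̄ = (1.8 + 3.1 + 2.8 + 2.8 + 2.3 + 3.0 + 2.2 + 1.4 + 0.9 + 2.6 + 2.7 + 0.9 + 2.5) / 13 = 2.2308
σ̂ = s̄ / c₄ = 2.2308 / 0.8862 = 2.5172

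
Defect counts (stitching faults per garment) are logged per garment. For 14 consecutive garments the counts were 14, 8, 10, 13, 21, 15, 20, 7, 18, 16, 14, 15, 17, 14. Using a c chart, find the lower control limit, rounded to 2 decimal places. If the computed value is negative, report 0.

3.03

c̄ = (14 + 8 + 10 + 13 + 21 + 15 + 20 + 7 + 18 + 16 + 14 + 15 + 17 + 14) / 14 = 202 / 14 = 14.4286
LCL = c̄ − 3√c̄ = 14.4286 − 3 × 3.7985 = 3.0331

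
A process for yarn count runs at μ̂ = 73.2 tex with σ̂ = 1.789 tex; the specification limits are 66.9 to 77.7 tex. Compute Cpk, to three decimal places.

0.838

Cpu = (USL − μ̂) / (3σ̂) = (77.7 − 73.2) / (3 × 1.789) = 0.8385; Cpl = (μ̂ − LSL) / (3σ̂) = (73.2 − 66.9) / (3 × 1.789) = 1.1738; Cpk = min(Cpu, Cpl) = 0.8385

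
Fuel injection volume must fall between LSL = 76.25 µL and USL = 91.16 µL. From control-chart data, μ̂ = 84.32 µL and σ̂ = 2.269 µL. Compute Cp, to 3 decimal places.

Cp = (USL − LSL) / (6σ̂) = (91.16 − 76.25) / (6 × 2.269) = 14.9100 / 13.6140 = 1.0952

1.095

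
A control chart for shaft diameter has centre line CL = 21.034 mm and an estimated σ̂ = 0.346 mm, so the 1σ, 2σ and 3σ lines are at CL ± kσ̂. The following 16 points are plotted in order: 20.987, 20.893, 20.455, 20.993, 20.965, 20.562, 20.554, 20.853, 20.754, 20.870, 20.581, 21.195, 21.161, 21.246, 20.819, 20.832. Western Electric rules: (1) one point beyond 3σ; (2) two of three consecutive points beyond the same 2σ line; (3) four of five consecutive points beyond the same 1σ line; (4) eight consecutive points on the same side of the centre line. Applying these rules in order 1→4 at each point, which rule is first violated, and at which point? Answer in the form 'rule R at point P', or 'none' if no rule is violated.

Zone of each point (C = within 1σ̂, B = 1σ̂–2σ̂, A = 2σ̂–3σ̂, * = beyond 3σ̂; sign = side of CL): 1:-C, 2:-C, 3:-B, 4:-C, 5:-C, 6:-B, 7:-B, 8:-C, 9:-C, 10:-C, 11:-B, 12:+C, 13:+C, 14:+C, 15:-C, 16:-C
Rule 4 (eight consecutive points on the same side of the centre line) is satisfied at point 8.

rule 4 at point 8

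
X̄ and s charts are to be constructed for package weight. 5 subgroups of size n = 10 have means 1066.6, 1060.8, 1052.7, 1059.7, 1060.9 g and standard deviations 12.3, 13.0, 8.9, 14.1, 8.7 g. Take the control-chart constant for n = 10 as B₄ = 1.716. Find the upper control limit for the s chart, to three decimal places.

s̄ = (12.3 + 13.0 + 8.9 + 14.1 + 8.7) / 5 = 11.4000
UCL_s = B₄·s̄ = 1.716 × 11.4000 = 19.5624

19.562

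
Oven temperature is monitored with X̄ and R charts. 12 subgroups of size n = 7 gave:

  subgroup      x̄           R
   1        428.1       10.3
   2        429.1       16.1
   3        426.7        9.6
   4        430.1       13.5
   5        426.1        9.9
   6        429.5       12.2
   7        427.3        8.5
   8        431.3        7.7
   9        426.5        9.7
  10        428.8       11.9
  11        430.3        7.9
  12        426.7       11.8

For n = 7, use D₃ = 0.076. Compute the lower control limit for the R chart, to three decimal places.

0.818

R̄ = (10.3 + 16.1 + 9.6 + 13.5 + 9.9 + 12.2 + 8.5 + 7.7 + 9.7 + 11.9 + 7.9 + 11.8) / 12 = 129.1000 / 12 = 10.7583
LCL_R = D₃·R̄ = 0.076 × 10.7583 = 0.8176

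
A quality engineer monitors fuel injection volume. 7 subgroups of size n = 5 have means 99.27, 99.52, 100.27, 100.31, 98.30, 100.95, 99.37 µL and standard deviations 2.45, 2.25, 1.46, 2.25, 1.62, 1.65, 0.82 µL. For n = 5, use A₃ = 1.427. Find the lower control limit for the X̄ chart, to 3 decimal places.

X̄̄ = (99.27 + 99.52 + 100.27 + 100.31 + 98.30 + 100.95 + 99.37) / 7 = 99.7129
s̄ = (2.45 + 2.25 + 1.46 + 2.25 + 1.62 + 1.65 + 0.82) / 7 = 1.7857
LCL = X̄̄ − A₃·s̄ = 99.7129 − 1.427 × 1.7857 = 97.1646

97.165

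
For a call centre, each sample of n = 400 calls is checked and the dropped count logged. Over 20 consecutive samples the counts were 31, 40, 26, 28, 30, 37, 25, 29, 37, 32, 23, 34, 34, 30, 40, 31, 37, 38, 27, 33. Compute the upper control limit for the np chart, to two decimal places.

p̄ = Σdᵢ / (k·n) = 642 / (20 × 400) = 0.08025
UCL = np̄ + 3·√(np̄(1−p̄)) = 32.1000 + 3 × √(32.1000×0.91975) = 32.1000 + 3 × 5.4336 = 48.4008

48.40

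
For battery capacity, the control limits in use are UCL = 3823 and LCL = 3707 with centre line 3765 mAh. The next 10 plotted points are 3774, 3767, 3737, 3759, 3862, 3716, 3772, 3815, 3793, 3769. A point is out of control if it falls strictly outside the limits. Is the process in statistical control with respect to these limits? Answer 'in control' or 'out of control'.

out of control

Compare each point to [3707, 3823]: sample 5 = 3862 > UCL.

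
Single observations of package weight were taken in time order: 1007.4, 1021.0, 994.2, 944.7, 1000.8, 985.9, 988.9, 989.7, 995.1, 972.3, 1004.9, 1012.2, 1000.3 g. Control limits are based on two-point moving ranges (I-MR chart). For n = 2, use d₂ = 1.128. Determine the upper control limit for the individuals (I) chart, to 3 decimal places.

X̄ = (1007.4 + 1021.0 + 994.2 + 944.7 + 1000.8 + 985.9 + 988.9 + 989.7 + 995.1 + 972.3 + 1004.9 + 1012.2 + 1000.3) / 13 = 993.6462
Moving ranges: 13.6, 26.8, 49.5, 56.1, 14.9, 3.0, 0.8, 5.4, 22.8, 32.6, 7.3, 11.9; M̄R̄ = 244.7000 / 12 = 20.3917
UCL = X̄ + 3·M̄R̄/d₂ = 993.6462 + 3 × 20.3917 / 1.128 = 1047.8793

1047.879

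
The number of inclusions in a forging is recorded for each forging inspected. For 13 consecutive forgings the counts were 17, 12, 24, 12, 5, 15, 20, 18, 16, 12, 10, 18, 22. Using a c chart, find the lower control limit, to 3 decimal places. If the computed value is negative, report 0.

3.665

c̄ = (17 + 12 + 24 + 12 + 5 + 15 + 20 + 18 + 16 + 12 + 10 + 18 + 22) / 13 = 201 / 13 = 15.4615
LCL = c̄ − 3√c̄ = 15.4615 − 3 × 3.9321 = 3.6652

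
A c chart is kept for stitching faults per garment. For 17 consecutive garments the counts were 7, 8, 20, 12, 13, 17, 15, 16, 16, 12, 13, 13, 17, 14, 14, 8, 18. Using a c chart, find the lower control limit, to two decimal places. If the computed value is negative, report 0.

2.60

c̄ = (7 + 8 + 20 + 12 + 13 + 17 + 15 + 16 + 16 + 12 + 13 + 13 + 17 + 14 + 14 + 8 + 18) / 17 = 233 / 17 = 13.7059
LCL = c̄ − 3√c̄ = 13.7059 − 3 × 3.7021 = 2.5994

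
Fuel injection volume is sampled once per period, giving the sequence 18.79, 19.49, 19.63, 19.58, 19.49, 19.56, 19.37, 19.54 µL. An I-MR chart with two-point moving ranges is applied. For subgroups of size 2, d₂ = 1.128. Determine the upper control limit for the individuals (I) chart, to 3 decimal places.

X̄ = (18.79 + 19.49 + 19.63 + 19.58 + 19.49 + 19.56 + 19.37 + 19.54) / 8 = 19.4312
Moving ranges: 0.70, 0.14, 0.05, 0.09, 0.07, 0.19, 0.17; M̄R̄ = 1.4100 / 7 = 0.2014
UCL = X̄ + 3·M̄R̄/d₂ = 19.4312 + 3 × 0.2014 / 1.128 = 19.9670

19.967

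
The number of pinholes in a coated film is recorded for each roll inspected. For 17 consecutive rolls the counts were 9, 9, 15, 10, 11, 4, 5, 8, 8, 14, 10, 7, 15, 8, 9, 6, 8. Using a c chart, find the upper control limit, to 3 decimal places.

c̄ = (9 + 9 + 15 + 10 + 11 + 4 + 5 + 8 + 8 + 14 + 10 + 7 + 15 + 8 + 9 + 6 + 8) / 17 = 156 / 17 = 9.1765
UCL = c̄ + 3√c̄ = 9.1765 + 3 × √9.1765 = 9.1765 + 3 × 3.0293 = 18.2643

18.264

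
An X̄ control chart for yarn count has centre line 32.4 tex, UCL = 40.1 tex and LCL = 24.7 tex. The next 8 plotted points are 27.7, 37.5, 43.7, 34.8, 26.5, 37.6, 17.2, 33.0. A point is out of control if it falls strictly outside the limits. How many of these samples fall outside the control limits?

2

Compare each point to [24.7, 40.1]: sample 3 = 43.7 > UCL; sample 7 = 17.2 < LCL.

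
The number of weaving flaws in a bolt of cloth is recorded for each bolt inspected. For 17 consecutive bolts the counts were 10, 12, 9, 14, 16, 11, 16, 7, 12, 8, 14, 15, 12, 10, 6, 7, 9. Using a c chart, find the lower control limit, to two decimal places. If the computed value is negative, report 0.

c̄ = (10 + 12 + 9 + 14 + 16 + 11 + 16 + 7 + 12 + 8 + 14 + 15 + 12 + 10 + 6 + 7 + 9) / 17 = 188 / 17 = 11.0588
LCL = c̄ − 3√c̄ = 11.0588 − 3 × 3.3255 = 1.0824

1.08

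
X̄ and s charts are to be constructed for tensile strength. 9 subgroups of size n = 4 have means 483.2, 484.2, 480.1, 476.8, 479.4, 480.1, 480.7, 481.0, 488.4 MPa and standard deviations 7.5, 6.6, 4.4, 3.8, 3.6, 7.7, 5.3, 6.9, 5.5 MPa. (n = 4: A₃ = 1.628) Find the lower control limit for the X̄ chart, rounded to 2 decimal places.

472.26

X̄̄ = (483.2 + 484.2 + 480.1 + 476.8 + 479.4 + 480.1 + 480.7 + 481.0 + 488.4) / 9 = 481.5444
s̄ = (7.5 + 6.6 + 4.4 + 3.8 + 3.6 + 7.7 + 5.3 + 6.9 + 5.5) / 9 = 5.7000
LCL = X̄̄ − A₃·s̄ = 481.5444 − 1.628 × 5.7000 = 472.2648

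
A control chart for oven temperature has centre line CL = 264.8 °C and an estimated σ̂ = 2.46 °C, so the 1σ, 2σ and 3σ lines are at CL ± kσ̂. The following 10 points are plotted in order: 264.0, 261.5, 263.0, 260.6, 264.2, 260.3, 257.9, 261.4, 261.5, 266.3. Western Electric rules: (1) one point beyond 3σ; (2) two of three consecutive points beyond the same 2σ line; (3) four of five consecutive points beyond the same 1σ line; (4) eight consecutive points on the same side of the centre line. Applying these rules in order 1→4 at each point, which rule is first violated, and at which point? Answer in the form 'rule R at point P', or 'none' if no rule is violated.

Zone of each point (C = within 1σ̂, B = 1σ̂–2σ̂, A = 2σ̂–3σ̂, * = beyond 3σ̂; sign = side of CL): 1:-C, 2:-B, 3:-C, 4:-B, 5:-C, 6:-B, 7:-A, 8:-B, 9:-B, 10:+C
Rule 3 (four of five consecutive points beyond the same 1σ limit) is satisfied at point 8.

rule 3 at point 8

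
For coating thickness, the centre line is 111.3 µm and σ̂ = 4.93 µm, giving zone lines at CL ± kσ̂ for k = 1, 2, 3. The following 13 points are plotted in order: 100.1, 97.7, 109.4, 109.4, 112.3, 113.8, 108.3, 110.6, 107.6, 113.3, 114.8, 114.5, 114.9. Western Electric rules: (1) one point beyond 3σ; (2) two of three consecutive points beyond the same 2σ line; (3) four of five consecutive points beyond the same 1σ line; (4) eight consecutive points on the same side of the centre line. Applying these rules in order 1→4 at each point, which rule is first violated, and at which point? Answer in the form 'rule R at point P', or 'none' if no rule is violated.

rule 2 at point 2

Zone of each point (C = within 1σ̂, B = 1σ̂–2σ̂, A = 2σ̂–3σ̂, * = beyond 3σ̂; sign = side of CL): 1:-A, 2:-A, 3:-C, 4:-C, 5:+C, 6:+C, 7:-C, 8:-C, 9:-C, 10:+C, 11:+C, 12:+C, 13:+C
Rule 2 (two of three consecutive points beyond the same 2σ limit) is satisfied at point 2.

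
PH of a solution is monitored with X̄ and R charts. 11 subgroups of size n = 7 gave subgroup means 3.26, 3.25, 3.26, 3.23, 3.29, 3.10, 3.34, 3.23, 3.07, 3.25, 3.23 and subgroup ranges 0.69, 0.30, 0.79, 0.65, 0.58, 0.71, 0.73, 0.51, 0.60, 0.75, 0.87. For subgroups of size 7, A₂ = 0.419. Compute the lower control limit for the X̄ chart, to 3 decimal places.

2.955

X̄̄ = (3.26 + 3.25 + 3.26 + 3.23 + 3.29 + 3.10 + 3.34 + 3.23 + 3.07 + 3.25 + 3.23) / 11 = 35.5100 / 11 = 3.2282
R̄ = (0.69 + 0.30 + 0.79 + 0.65 + 0.58 + 0.71 + 0.73 + 0.51 + 0.60 + 0.75 + 0.87) / 11 = 7.1800 / 11 = 0.6527
LCL = X̄̄ − A₂·R̄ = 3.2282 − 0.419 × 0.6527 = 2.9547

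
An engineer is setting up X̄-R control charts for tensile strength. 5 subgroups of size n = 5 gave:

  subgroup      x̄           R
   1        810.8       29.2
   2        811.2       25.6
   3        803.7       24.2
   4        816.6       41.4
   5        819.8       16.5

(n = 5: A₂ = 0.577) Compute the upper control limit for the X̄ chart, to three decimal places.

828.218

X̄̄ = (810.8 + 811.2 + 803.7 + 816.6 + 819.8) / 5 = 4062.1000 / 5 = 812.4200
R̄ = (29.2 + 25.6 + 24.2 + 41.4 + 16.5) / 5 = 136.9000 / 5 = 27.3800
UCL = X̄̄ + A₂·R̄ = 812.4200 + 0.577 × 27.3800 = 828.2183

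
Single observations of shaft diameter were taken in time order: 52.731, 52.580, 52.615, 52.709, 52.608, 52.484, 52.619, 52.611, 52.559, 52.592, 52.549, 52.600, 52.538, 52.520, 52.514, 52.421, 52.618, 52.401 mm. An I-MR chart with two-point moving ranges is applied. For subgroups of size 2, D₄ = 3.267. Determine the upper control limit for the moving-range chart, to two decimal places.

0.27

Moving ranges: 0.151, 0.035, 0.094, 0.101, 0.124, 0.135, 0.008, 0.052, 0.033, 0.043, 0.051, 0.062, 0.018, 0.006, 0.093, 0.197, 0.217; M̄R̄ = 1.4200 / 17 = 0.0835
UCL_MR = D₄·M̄R̄ = 3.267 × 0.0835 = 0.2729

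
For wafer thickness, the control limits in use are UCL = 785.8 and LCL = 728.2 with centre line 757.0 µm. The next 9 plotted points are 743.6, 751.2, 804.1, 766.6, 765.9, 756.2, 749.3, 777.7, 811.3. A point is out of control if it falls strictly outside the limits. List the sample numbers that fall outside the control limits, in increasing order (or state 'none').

Compare each point to [728.2, 785.8]: sample 3 = 804.1 > UCL; sample 9 = 811.3 > UCL.

3, 9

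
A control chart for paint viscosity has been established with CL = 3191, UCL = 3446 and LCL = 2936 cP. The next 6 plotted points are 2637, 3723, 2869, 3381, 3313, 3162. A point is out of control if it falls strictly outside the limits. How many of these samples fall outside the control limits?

3

Compare each point to [2936, 3446]: sample 1 = 2637 < LCL; sample 2 = 3723 > UCL; sample 3 = 2869 < LCL.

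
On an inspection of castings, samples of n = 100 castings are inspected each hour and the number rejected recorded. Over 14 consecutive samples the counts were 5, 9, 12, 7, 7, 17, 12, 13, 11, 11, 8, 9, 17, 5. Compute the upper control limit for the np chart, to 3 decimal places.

19.299

p̄ = Σdᵢ / (k·n) = 143 / (14 × 100) = 0.10214
UCL = np̄ + 3·√(np̄(1−p̄)) = 10.2143 + 3 × √(10.2143×0.89786) = 10.2143 + 3 × 3.0284 = 19.2994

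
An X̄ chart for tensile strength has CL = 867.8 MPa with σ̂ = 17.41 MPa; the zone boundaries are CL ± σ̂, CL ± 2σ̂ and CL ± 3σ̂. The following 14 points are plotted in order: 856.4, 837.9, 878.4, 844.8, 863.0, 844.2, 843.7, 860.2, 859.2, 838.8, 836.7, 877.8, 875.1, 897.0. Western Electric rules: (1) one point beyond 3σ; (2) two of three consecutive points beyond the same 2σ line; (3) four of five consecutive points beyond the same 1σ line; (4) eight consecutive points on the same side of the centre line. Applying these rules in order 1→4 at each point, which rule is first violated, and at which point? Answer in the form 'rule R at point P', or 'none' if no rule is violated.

Zone of each point (C = within 1σ̂, B = 1σ̂–2σ̂, A = 2σ̂–3σ̂, * = beyond 3σ̂; sign = side of CL): 1:-C, 2:-B, 3:+C, 4:-B, 5:-C, 6:-B, 7:-B, 8:-C, 9:-C, 10:-B, 11:-B, 12:+C, 13:+C, 14:+B
Rule 4 (eight consecutive points on the same side of the centre line) is satisfied at point 11.

rule 4 at point 11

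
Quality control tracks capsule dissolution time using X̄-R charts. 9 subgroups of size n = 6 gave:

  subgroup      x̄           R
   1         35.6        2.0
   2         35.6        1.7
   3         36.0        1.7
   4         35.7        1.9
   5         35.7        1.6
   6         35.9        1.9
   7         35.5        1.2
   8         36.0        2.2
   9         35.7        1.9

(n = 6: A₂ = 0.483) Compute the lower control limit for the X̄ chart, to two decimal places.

X̄̄ = (35.6 + 35.6 + 36.0 + 35.7 + 35.7 + 35.9 + 35.5 + 36.0 + 35.7) / 9 = 321.7000 / 9 = 35.7444
R̄ = (2.0 + 1.7 + 1.7 + 1.9 + 1.6 + 1.9 + 1.2 + 2.2 + 1.9) / 9 = 16.1000 / 9 = 1.7889
LCL = X̄̄ − A₂·R̄ = 35.7444 − 0.483 × 1.7889 = 34.8804

34.88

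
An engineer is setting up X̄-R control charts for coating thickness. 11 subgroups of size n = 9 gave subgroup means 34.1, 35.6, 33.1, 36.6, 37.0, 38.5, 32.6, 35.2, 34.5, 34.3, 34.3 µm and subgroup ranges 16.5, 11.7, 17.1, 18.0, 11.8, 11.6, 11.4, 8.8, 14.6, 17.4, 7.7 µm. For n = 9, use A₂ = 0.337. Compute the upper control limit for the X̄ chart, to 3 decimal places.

X̄̄ = (34.1 + 35.6 + 33.1 + 36.6 + 37.0 + 38.5 + 32.6 + 35.2 + 34.5 + 34.3 + 34.3) / 11 = 385.8000 / 11 = 35.0727
R̄ = (16.5 + 11.7 + 17.1 + 18.0 + 11.8 + 11.6 + 11.4 + 8.8 + 14.6 + 17.4 + 7.7) / 11 = 146.6000 / 11 = 13.3273
UCL = X̄̄ + A₂·R̄ = 35.0727 + 0.337 × 13.3273 = 39.5640

39.564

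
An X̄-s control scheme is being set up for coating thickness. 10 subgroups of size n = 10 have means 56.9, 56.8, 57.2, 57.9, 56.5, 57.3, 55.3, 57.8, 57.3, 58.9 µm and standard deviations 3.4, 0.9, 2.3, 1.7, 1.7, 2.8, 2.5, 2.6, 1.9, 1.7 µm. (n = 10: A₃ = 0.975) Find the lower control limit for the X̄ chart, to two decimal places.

X̄̄ = (56.9 + 56.8 + 57.2 + 57.9 + 56.5 + 57.3 + 55.3 + 57.8 + 57.3 + 58.9) / 10 = 57.1900
s̄ = (3.4 + 0.9 + 2.3 + 1.7 + 1.7 + 2.8 + 2.5 + 2.6 + 1.9 + 1.7) / 10 = 2.1500
LCL = X̄̄ − A₃·s̄ = 57.1900 − 0.975 × 2.1500 = 55.0938

55.09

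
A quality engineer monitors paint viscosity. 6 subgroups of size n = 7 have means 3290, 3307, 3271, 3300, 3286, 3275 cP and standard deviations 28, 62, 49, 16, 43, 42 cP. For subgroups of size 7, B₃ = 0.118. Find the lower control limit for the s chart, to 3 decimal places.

s̄ = (28 + 62 + 49 + 16 + 43 + 42) / 6 = 40.0000
LCL_s = B₃·s̄ = 0.118 × 40.0000 = 4.7200

4.720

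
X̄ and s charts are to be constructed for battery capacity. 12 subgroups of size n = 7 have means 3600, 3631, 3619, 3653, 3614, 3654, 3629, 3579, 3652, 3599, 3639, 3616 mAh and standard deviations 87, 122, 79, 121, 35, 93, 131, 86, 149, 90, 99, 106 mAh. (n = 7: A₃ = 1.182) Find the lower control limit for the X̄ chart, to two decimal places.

X̄̄ = (3600 + 3631 + 3619 + 3653 + 3614 + 3654 + 3629 + 3579 + 3652 + 3599 + 3639 + 3616) / 12 = 3623.7500
s̄ = (87 + 122 + 79 + 121 + 35 + 93 + 131 + 86 + 149 + 90 + 99 + 106) / 12 = 99.8333
LCL = X̄̄ − A₃·s̄ = 3623.7500 − 1.182 × 99.8333 = 3505.7470

3505.75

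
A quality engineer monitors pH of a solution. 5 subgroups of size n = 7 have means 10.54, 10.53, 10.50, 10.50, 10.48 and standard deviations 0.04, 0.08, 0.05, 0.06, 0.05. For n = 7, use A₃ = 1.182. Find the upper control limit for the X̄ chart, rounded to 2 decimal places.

10.58

X̄̄ = (10.54 + 10.53 + 10.50 + 10.50 + 10.48) / 5 = 10.5100
s̄ = (0.04 + 0.08 + 0.05 + 0.06 + 0.05) / 5 = 0.0560
UCL = X̄̄ + A₃·s̄ = 10.5100 + 1.182 × 0.0560 = 10.5762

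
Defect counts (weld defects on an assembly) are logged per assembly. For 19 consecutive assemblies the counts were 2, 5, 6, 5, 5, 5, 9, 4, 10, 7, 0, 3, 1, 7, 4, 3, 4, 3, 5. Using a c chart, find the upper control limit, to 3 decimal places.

c̄ = (2 + 5 + 6 + 5 + 5 + 5 + 9 + 4 + 10 + 7 + 0 + 3 + 1 + 7 + 4 + 3 + 4 + 3 + 5) / 19 = 88 / 19 = 4.6316
UCL = c̄ + 3√c̄ = 4.6316 + 3 × √4.6316 = 4.6316 + 3 × 2.1521 = 11.0879

11.088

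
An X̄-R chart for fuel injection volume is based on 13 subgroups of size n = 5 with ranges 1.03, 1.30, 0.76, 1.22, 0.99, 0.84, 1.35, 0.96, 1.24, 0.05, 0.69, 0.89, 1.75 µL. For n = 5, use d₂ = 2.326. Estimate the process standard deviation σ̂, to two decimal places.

0.43

R̄ = (1.03 + 1.30 + 0.76 + 1.22 + 0.99 + 0.84 + 1.35 + 0.96 + 1.24 + 0.05 + 0.69 + 0.89 + 1.75) / 13 = 1.0054
σ̂ = R̄ / d₂ = 1.0054 / 2.326 = 0.4322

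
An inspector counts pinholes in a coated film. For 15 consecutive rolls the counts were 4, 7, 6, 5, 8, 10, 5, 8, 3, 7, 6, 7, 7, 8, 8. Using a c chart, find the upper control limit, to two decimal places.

c̄ = (4 + 7 + 6 + 5 + 8 + 10 + 5 + 8 + 3 + 7 + 6 + 7 + 7 + 8 + 8) / 15 = 99 / 15 = 6.6000
UCL = c̄ + 3√c̄ = 6.6000 + 3 × √6.6000 = 6.6000 + 3 × 2.5690 = 14.3071

14.31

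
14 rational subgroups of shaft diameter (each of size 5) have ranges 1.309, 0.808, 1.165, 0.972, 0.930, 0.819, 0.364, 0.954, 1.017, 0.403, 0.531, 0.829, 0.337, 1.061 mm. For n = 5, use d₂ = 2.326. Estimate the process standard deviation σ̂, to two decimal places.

0.35

R̄ = (1.309 + 0.808 + 1.165 + 0.972 + 0.930 + 0.819 + 0.364 + 0.954 + 1.017 + 0.403 + 0.531 + 0.829 + 0.337 + 1.061) / 14 = 0.8214
σ̂ = R̄ / d₂ = 0.8214 / 2.326 = 0.3531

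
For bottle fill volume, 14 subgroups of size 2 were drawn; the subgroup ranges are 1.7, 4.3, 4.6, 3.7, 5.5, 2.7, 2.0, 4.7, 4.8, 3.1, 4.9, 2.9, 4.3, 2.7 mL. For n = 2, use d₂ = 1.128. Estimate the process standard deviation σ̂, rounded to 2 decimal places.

3.29

R̄ = (1.7 + 4.3 + 4.6 + 3.7 + 5.5 + 2.7 + 2.0 + 4.7 + 4.8 + 3.1 + 4.9 + 2.9 + 4.3 + 2.7) / 14 = 3.7071
σ̂ = R̄ / d₂ = 3.7071 / 1.128 = 3.2865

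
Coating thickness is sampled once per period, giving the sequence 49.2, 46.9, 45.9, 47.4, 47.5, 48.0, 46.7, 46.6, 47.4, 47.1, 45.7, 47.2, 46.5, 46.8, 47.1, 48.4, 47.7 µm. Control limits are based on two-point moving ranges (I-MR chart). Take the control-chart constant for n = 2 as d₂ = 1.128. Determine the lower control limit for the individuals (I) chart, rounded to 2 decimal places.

44.84

X̄ = (49.2 + 46.9 + 45.9 + 47.4 + 47.5 + 48.0 + 46.7 + 46.6 + 47.4 + 47.1 + 45.7 + 47.2 + 46.5 + 46.8 + 47.1 + 48.4 + 47.7) / 17 = 47.1824
Moving ranges: 2.3, 1.0, 1.5, 0.1, 0.5, 1.3, 0.1, 0.8, 0.3, 1.4, 1.5, 0.7, 0.3, 0.3, 1.3, 0.7; M̄R̄ = 14.1000 / 16 = 0.8812
LCL = X̄ − 3·M̄R̄/d₂ = 47.1824 − 3 × 0.8812 / 1.128 = 44.8386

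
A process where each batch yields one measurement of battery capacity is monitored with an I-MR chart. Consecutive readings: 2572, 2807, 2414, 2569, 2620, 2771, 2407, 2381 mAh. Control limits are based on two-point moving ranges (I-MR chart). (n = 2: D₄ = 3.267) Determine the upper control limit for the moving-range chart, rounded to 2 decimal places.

Moving ranges: 235, 393, 155, 51, 151, 364, 26; M̄R̄ = 1375.0000 / 7 = 196.4286
UCL_MR = D₄·M̄R̄ = 3.267 × 196.4286 = 641.7321

641.73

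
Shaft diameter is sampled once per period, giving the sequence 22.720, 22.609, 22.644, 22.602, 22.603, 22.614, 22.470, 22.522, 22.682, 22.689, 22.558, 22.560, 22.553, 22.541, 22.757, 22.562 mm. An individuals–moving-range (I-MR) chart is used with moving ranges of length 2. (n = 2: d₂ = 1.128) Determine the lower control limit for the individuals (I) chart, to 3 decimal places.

X̄ = (22.720 + 22.609 + 22.644 + 22.602 + 22.603 + 22.614 + 22.470 + 22.522 + 22.682 + 22.689 + 22.558 + 22.560 + 22.553 + 22.541 + 22.757 + 22.562) / 16 = 22.6054
Moving ranges: 0.111, 0.035, 0.042, 0.001, 0.011, 0.144, 0.052, 0.160, 0.007, 0.131, 0.002, 0.007, 0.012, 0.216, 0.195; M̄R̄ = 1.1260 / 15 = 0.0751
LCL = X̄ − 3·M̄R̄/d₂ = 22.6054 − 3 × 0.0751 / 1.128 = 22.4057

22.406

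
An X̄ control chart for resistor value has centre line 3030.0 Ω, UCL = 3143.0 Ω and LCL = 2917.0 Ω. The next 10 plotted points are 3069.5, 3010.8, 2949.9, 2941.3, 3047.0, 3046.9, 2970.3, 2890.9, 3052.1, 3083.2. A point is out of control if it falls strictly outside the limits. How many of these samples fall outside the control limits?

Compare each point to [2917.0, 3143.0]: sample 8 = 2890.9 < LCL.

1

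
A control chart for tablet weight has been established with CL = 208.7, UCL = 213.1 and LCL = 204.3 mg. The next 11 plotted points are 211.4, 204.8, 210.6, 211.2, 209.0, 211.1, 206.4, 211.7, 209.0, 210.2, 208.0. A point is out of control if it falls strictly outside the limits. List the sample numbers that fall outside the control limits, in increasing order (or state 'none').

All 11 points lie within [204.3, 213.1].

none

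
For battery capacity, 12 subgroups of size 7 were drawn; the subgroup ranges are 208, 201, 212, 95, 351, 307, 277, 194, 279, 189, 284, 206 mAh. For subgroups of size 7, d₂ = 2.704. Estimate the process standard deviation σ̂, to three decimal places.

86.384

R̄ = (208 + 201 + 212 + 95 + 351 + 307 + 277 + 194 + 279 + 189 + 284 + 206) / 12 = 233.5833
σ̂ = R̄ / d₂ = 233.5833 / 2.704 = 86.3844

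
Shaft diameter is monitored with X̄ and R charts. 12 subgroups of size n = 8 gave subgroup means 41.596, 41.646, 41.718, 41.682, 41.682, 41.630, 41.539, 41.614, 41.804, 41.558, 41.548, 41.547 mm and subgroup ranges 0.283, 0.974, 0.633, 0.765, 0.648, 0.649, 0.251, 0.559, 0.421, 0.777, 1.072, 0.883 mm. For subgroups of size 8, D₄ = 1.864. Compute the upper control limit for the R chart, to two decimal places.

1.23

R̄ = (0.283 + 0.974 + 0.633 + 0.765 + 0.648 + 0.649 + 0.251 + 0.559 + 0.421 + 0.777 + 1.072 + 0.883) / 12 = 7.9150 / 12 = 0.6596
UCL_R = D₄·R̄ = 1.864 × 0.6596 = 1.2295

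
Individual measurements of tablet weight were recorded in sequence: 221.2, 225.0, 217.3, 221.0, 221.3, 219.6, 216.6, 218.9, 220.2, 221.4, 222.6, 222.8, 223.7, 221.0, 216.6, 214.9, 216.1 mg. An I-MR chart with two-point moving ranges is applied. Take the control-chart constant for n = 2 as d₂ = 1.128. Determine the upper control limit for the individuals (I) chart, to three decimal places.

226.212

X̄ = (221.2 + 225.0 + 217.3 + 221.0 + 221.3 + 219.6 + 216.6 + 218.9 + 220.2 + 221.4 + 222.6 + 222.8 + 223.7 + 221.0 + 216.6 + 214.9 + 216.1) / 17 = 220.0118
Moving ranges: 3.8, 7.7, 3.7, 0.3, 1.7, 3.0, 2.3, 1.3, 1.2, 1.2, 0.2, 0.9, 2.7, 4.4, 1.7, 1.2; M̄R̄ = 37.3000 / 16 = 2.3312
UCL = X̄ + 3·M̄R̄/d₂ = 220.0118 + 3 × 2.3312 / 1.128 = 226.2119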